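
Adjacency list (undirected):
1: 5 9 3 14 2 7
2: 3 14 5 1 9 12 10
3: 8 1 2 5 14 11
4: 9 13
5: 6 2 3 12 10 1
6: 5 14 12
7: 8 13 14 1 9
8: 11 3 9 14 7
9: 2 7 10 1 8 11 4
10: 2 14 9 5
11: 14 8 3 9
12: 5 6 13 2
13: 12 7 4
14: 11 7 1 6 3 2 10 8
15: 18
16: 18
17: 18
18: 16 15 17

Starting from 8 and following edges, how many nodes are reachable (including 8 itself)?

BFS from 8 visits: 8, 11, 3, 9, 14, 7, 1, 2, 5, 10, 4, 6, 13, 12
Reachable nodes: 14 of 18 total.

14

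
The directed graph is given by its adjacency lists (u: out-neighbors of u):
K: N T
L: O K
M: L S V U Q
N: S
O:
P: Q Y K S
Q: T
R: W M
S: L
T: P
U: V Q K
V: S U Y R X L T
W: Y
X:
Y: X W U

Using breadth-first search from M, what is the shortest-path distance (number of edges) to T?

Level 0: M
Level 1: L, Q, S, U, V
Level 2: K, O, R, T, X, Y
Level 3: N, P, W
T first appears at level 2.

2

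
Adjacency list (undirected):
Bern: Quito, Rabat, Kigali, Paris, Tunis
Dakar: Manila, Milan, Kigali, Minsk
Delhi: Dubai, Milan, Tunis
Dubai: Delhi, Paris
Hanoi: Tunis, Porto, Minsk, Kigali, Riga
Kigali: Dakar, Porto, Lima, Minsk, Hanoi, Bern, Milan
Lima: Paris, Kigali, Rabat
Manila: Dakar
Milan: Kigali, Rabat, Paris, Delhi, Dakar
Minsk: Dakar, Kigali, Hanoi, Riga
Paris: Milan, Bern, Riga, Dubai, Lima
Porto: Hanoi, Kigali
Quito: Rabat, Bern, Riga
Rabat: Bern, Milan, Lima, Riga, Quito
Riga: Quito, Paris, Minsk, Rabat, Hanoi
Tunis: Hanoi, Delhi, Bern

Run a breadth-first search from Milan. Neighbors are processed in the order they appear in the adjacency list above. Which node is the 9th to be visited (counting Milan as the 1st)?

Visit Milan; enqueue Kigali, Rabat, Paris, Delhi, Dakar → queue [Kigali, Rabat, Paris, Delhi, Dakar]
Visit Kigali; enqueue Porto, Lima, Minsk, Hanoi, Bern → queue [Rabat, Paris, Delhi, Dakar, Porto, Lima, Minsk, Hanoi, Bern]
Visit Rabat; enqueue Riga, Quito → queue [Paris, Delhi, Dakar, Porto, Lima, Minsk, Hanoi, Bern, Riga, Quito]
Visit Paris; enqueue Dubai → queue [Delhi, Dakar, Porto, Lima, Minsk, Hanoi, Bern, Riga, Quito, Dubai]
Visit Delhi; enqueue Tunis → queue [Dakar, Porto, Lima, Minsk, Hanoi, Bern, Riga, Quito, Dubai, Tunis]
Visit Dakar; enqueue Manila → queue [Porto, Lima, Minsk, Hanoi, Bern, Riga, Quito, Dubai, Tunis, Manila]
Visit Porto → queue [Lima, Minsk, Hanoi, Bern, Riga, Quito, Dubai, Tunis, Manila]
Visit Lima → queue [Minsk, Hanoi, Bern, Riga, Quito, Dubai, Tunis, Manila]
Visit Minsk → queue [Hanoi, Bern, Riga, Quito, Dubai, Tunis, Manila]
Visit Hanoi → queue [Bern, Riga, Quito, Dubai, Tunis, Manila]
Visit Bern → queue [Riga, Quito, Dubai, Tunis, Manila]
Visit Riga → queue [Quito, Dubai, Tunis, Manila]
Visit Quito → queue [Dubai, Tunis, Manila]
Visit Dubai → queue [Tunis, Manila]
Visit Tunis → queue [Manila]
Visit Manila → queue []

Visit order: Milan, Kigali, Rabat, Paris, Delhi, Dakar, Porto, Lima, Minsk, Hanoi, Bern, Riga, Quito, Dubai, Tunis, Manila

Minsk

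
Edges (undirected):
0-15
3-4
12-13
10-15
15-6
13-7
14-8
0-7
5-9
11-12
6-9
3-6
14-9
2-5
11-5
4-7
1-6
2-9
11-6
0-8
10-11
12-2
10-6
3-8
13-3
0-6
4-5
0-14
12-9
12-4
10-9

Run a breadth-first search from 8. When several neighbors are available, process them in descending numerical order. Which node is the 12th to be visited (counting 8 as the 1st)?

10

Visit 8; enqueue 14, 3, 0 → queue [14, 3, 0]
Visit 14; enqueue 9 → queue [3, 0, 9]
Visit 3; enqueue 13, 6, 4 → queue [0, 9, 13, 6, 4]
Visit 0; enqueue 15, 7 → queue [9, 13, 6, 4, 15, 7]
Visit 9; enqueue 12, 10, 5, 2 → queue [13, 6, 4, 15, 7, 12, 10, 5, 2]
Visit 13 → queue [6, 4, 15, 7, 12, 10, 5, 2]
Visit 6; enqueue 11, 1 → queue [4, 15, 7, 12, 10, 5, 2, 11, 1]
Visit 4 → queue [15, 7, 12, 10, 5, 2, 11, 1]
Visit 15 → queue [7, 12, 10, 5, 2, 11, 1]
Visit 7 → queue [12, 10, 5, 2, 11, 1]
Visit 12 → queue [10, 5, 2, 11, 1]
Visit 10 → queue [5, 2, 11, 1]
Visit 5 → queue [2, 11, 1]
Visit 2 → queue [11, 1]
Visit 11 → queue [1]
Visit 1 → queue []

Visit order: 8, 14, 3, 0, 9, 13, 6, 4, 15, 7, 12, 10, 5, 2, 11, 1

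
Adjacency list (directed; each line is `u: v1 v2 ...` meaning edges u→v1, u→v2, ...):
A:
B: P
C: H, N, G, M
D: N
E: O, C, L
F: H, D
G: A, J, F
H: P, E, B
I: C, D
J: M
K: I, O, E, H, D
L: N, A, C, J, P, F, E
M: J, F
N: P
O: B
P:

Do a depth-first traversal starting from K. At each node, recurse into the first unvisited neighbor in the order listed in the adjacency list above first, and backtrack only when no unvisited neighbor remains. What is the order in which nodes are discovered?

Visit K
K → I
I → C
C → H
H → P
H → E
E → O
O → B
E → L
L → N
L → A
L → J
J → M
M → F
F → D
C → G

K I C H P E O B L N A J M F D G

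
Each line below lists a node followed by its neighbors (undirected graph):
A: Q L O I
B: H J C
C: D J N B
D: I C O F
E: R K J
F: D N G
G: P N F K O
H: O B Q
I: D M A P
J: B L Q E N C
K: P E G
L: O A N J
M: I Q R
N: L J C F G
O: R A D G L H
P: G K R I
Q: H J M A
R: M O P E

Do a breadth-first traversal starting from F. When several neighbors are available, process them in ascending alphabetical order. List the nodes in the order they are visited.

F D G N C I O K P J L B A M H R E Q

Visit F; enqueue D, G, N → queue [D, G, N]
Visit D; enqueue C, I, O → queue [G, N, C, I, O]
Visit G; enqueue K, P → queue [N, C, I, O, K, P]
Visit N; enqueue J, L → queue [C, I, O, K, P, J, L]
Visit C; enqueue B → queue [I, O, K, P, J, L, B]
Visit I; enqueue A, M → queue [O, K, P, J, L, B, A, M]
Visit O; enqueue H, R → queue [K, P, J, L, B, A, M, H, R]
Visit K; enqueue E → queue [P, J, L, B, A, M, H, R, E]
Visit P → queue [J, L, B, A, M, H, R, E]
Visit J; enqueue Q → queue [L, B, A, M, H, R, E, Q]
Visit L → queue [B, A, M, H, R, E, Q]
Visit B → queue [A, M, H, R, E, Q]
Visit A → queue [M, H, R, E, Q]
Visit M → queue [H, R, E, Q]
Visit H → queue [R, E, Q]
Visit R → queue [E, Q]
Visit E → queue [Q]
Visit Q → queue []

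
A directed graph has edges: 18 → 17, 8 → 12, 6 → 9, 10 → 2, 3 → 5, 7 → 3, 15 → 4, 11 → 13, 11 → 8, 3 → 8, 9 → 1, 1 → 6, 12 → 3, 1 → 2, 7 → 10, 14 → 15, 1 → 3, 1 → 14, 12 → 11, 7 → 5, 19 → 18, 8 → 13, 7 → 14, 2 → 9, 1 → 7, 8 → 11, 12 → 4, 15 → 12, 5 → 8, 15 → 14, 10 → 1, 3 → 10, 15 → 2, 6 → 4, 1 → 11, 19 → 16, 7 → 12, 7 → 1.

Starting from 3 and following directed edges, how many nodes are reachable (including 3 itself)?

BFS from 3 visits: 3, 10, 8, 5, 2, 1, 13, 12, 11, 9, 14, 7, 6, 4, 15
Reachable nodes: 15 of 19 total.

15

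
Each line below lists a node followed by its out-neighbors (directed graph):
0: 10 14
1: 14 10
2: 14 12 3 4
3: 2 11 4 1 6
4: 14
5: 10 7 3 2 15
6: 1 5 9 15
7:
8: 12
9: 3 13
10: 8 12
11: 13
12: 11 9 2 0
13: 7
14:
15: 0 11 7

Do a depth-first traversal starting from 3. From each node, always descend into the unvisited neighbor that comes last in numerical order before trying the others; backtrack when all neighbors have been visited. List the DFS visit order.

3, 11, 13, 7, 6, 15, 0, 14, 10, 12, 9, 2, 4, 8, 5, 1

Visit 3
3 → 11
11 → 13
13 → 7
3 → 6
6 → 15
15 → 0
0 → 14
0 → 10
10 → 12
12 → 9
12 → 2
2 → 4
10 → 8
6 → 5
6 → 1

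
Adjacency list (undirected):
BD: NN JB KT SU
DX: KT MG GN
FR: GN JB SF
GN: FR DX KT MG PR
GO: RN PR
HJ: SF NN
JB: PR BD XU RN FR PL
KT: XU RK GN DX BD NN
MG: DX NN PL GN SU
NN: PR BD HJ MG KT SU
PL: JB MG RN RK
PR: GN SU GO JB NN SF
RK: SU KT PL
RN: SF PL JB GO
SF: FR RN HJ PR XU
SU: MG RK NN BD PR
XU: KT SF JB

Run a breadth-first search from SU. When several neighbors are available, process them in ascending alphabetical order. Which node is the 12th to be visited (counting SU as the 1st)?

HJ

Visit SU; enqueue BD, MG, NN, PR, RK → queue [BD, MG, NN, PR, RK]
Visit BD; enqueue JB, KT → queue [MG, NN, PR, RK, JB, KT]
Visit MG; enqueue DX, GN, PL → queue [NN, PR, RK, JB, KT, DX, GN, PL]
Visit NN; enqueue HJ → queue [PR, RK, JB, KT, DX, GN, PL, HJ]
Visit PR; enqueue GO, SF → queue [RK, JB, KT, DX, GN, PL, HJ, GO, SF]
Visit RK → queue [JB, KT, DX, GN, PL, HJ, GO, SF]
Visit JB; enqueue FR, RN, XU → queue [KT, DX, GN, PL, HJ, GO, SF, FR, RN, XU]
Visit KT → queue [DX, GN, PL, HJ, GO, SF, FR, RN, XU]
Visit DX → queue [GN, PL, HJ, GO, SF, FR, RN, XU]
Visit GN → queue [PL, HJ, GO, SF, FR, RN, XU]
Visit PL → queue [HJ, GO, SF, FR, RN, XU]
Visit HJ → queue [GO, SF, FR, RN, XU]
Visit GO → queue [SF, FR, RN, XU]
Visit SF → queue [FR, RN, XU]
Visit FR → queue [RN, XU]
Visit RN → queue [XU]
Visit XU → queue []

Visit order: SU, BD, MG, NN, PR, RK, JB, KT, DX, GN, PL, HJ, GO, SF, FR, RN, XU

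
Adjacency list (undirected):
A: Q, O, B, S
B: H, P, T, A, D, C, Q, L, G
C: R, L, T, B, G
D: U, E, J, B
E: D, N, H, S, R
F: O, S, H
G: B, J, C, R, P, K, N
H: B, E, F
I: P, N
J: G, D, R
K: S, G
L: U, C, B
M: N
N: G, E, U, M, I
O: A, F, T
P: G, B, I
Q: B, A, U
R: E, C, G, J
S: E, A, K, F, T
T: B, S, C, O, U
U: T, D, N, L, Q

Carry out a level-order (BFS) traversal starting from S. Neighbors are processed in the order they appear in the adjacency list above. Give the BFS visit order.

S E A K F T D N H R Q O B G C U J M I P L

Visit S; enqueue E, A, K, F, T → queue [E, A, K, F, T]
Visit E; enqueue D, N, H, R → queue [A, K, F, T, D, N, H, R]
Visit A; enqueue Q, O, B → queue [K, F, T, D, N, H, R, Q, O, B]
Visit K; enqueue G → queue [F, T, D, N, H, R, Q, O, B, G]
Visit F → queue [T, D, N, H, R, Q, O, B, G]
Visit T; enqueue C, U → queue [D, N, H, R, Q, O, B, G, C, U]
Visit D; enqueue J → queue [N, H, R, Q, O, B, G, C, U, J]
Visit N; enqueue M, I → queue [H, R, Q, O, B, G, C, U, J, M, I]
Visit H → queue [R, Q, O, B, G, C, U, J, M, I]
Visit R → queue [Q, O, B, G, C, U, J, M, I]
Visit Q → queue [O, B, G, C, U, J, M, I]
Visit O → queue [B, G, C, U, J, M, I]
Visit B; enqueue P, L → queue [G, C, U, J, M, I, P, L]
Visit G → queue [C, U, J, M, I, P, L]
Visit C → queue [U, J, M, I, P, L]
Visit U → queue [J, M, I, P, L]
Visit J → queue [M, I, P, L]
Visit M → queue [I, P, L]
Visit I → queue [P, L]
Visit P → queue [L]
Visit L → queue []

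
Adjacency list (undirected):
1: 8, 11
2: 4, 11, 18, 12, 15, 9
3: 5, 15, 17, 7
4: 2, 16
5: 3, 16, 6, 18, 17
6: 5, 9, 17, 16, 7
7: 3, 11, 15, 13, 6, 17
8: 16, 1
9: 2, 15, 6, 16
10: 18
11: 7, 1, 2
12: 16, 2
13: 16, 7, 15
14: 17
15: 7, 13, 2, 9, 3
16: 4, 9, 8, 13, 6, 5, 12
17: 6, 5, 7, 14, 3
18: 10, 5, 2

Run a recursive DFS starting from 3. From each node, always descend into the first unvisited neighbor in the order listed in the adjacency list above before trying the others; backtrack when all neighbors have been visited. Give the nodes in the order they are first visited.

Visit 3
3 → 5
5 → 16
16 → 4
4 → 2
2 → 11
11 → 7
7 → 15
15 → 13
15 → 9
9 → 6
6 → 17
17 → 14
11 → 1
1 → 8
2 → 18
18 → 10
2 → 12

3, 5, 16, 4, 2, 11, 7, 15, 13, 9, 6, 17, 14, 1, 8, 18, 10, 12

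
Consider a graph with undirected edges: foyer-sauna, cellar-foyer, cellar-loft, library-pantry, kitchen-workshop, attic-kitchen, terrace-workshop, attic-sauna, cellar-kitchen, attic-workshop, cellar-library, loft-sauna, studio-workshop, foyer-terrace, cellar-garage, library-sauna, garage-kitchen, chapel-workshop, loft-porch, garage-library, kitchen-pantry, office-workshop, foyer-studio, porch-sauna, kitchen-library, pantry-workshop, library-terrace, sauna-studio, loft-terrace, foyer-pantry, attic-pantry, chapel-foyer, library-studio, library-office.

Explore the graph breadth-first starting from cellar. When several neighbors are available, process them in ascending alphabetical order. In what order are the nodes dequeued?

Visit cellar; enqueue foyer, garage, kitchen, library, loft → queue [foyer, garage, kitchen, library, loft]
Visit foyer; enqueue chapel, pantry, sauna, studio, terrace → queue [garage, kitchen, library, loft, chapel, pantry, sauna, studio, terrace]
Visit garage → queue [kitchen, library, loft, chapel, pantry, sauna, studio, terrace]
Visit kitchen; enqueue attic, workshop → queue [library, loft, chapel, pantry, sauna, studio, terrace, attic, workshop]
Visit library; enqueue office → queue [loft, chapel, pantry, sauna, studio, terrace, attic, workshop, office]
Visit loft; enqueue porch → queue [chapel, pantry, sauna, studio, terrace, attic, workshop, office, porch]
Visit chapel → queue [pantry, sauna, studio, terrace, attic, workshop, office, porch]
Visit pantry → queue [sauna, studio, terrace, attic, workshop, office, porch]
Visit sauna → queue [studio, terrace, attic, workshop, office, porch]
Visit studio → queue [terrace, attic, workshop, office, porch]
Visit terrace → queue [attic, workshop, office, porch]
Visit attic → queue [workshop, office, porch]
Visit workshop → queue [office, porch]
Visit office → queue [porch]
Visit porch → queue []

cellar → foyer → garage → kitchen → library → loft → chapel → pantry → sauna → studio → terrace → attic → workshop → office → porch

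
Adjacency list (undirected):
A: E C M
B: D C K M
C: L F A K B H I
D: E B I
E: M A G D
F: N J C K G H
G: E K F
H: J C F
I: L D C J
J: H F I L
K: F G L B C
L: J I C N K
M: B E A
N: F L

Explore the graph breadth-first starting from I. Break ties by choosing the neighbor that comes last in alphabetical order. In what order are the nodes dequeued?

I, L, J, D, C, N, K, H, F, E, B, A, G, M

Visit I; enqueue L, J, D, C → queue [L, J, D, C]
Visit L; enqueue N, K → queue [J, D, C, N, K]
Visit J; enqueue H, F → queue [D, C, N, K, H, F]
Visit D; enqueue E, B → queue [C, N, K, H, F, E, B]
Visit C; enqueue A → queue [N, K, H, F, E, B, A]
Visit N → queue [K, H, F, E, B, A]
Visit K; enqueue G → queue [H, F, E, B, A, G]
Visit H → queue [F, E, B, A, G]
Visit F → queue [E, B, A, G]
Visit E; enqueue M → queue [B, A, G, M]
Visit B → queue [A, G, M]
Visit A → queue [G, M]
Visit G → queue [M]
Visit M → queue []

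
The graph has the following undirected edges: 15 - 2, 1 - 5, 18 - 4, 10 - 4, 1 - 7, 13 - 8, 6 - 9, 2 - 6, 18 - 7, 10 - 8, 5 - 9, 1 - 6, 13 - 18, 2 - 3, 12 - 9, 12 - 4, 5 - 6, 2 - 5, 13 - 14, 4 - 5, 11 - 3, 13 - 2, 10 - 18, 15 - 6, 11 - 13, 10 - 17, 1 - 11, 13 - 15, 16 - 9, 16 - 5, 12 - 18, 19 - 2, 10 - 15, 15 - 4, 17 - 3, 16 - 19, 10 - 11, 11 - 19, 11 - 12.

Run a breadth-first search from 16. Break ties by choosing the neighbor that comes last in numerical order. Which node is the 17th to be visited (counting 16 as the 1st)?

14

Visit 16; enqueue 19, 9, 5 → queue [19, 9, 5]
Visit 19; enqueue 11, 2 → queue [9, 5, 11, 2]
Visit 9; enqueue 12, 6 → queue [5, 11, 2, 12, 6]
Visit 5; enqueue 4, 1 → queue [11, 2, 12, 6, 4, 1]
Visit 11; enqueue 13, 10, 3 → queue [2, 12, 6, 4, 1, 13, 10, 3]
Visit 2; enqueue 15 → queue [12, 6, 4, 1, 13, 10, 3, 15]
Visit 12; enqueue 18 → queue [6, 4, 1, 13, 10, 3, 15, 18]
Visit 6 → queue [4, 1, 13, 10, 3, 15, 18]
Visit 4 → queue [1, 13, 10, 3, 15, 18]
Visit 1; enqueue 7 → queue [13, 10, 3, 15, 18, 7]
Visit 13; enqueue 14, 8 → queue [10, 3, 15, 18, 7, 14, 8]
Visit 10; enqueue 17 → queue [3, 15, 18, 7, 14, 8, 17]
Visit 3 → queue [15, 18, 7, 14, 8, 17]
Visit 15 → queue [18, 7, 14, 8, 17]
Visit 18 → queue [7, 14, 8, 17]
Visit 7 → queue [14, 8, 17]
Visit 14 → queue [8, 17]
Visit 8 → queue [17]
Visit 17 → queue []

Visit order: 16, 19, 9, 5, 11, 2, 12, 6, 4, 1, 13, 10, 3, 15, 18, 7, 14, 8, 17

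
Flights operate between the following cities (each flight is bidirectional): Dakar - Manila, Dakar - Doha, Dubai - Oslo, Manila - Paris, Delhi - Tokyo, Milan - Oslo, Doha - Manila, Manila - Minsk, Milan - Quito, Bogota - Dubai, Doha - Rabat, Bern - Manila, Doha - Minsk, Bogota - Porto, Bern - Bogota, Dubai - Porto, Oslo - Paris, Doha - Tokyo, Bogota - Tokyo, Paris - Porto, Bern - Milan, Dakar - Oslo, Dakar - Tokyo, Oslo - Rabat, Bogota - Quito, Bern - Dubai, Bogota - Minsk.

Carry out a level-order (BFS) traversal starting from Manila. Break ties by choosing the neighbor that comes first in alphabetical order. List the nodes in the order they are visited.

Manila → Bern → Dakar → Doha → Minsk → Paris → Bogota → Dubai → Milan → Oslo → Tokyo → Rabat → Porto → Quito → Delhi

Visit Manila; enqueue Bern, Dakar, Doha, Minsk, Paris → queue [Bern, Dakar, Doha, Minsk, Paris]
Visit Bern; enqueue Bogota, Dubai, Milan → queue [Dakar, Doha, Minsk, Paris, Bogota, Dubai, Milan]
Visit Dakar; enqueue Oslo, Tokyo → queue [Doha, Minsk, Paris, Bogota, Dubai, Milan, Oslo, Tokyo]
Visit Doha; enqueue Rabat → queue [Minsk, Paris, Bogota, Dubai, Milan, Oslo, Tokyo, Rabat]
Visit Minsk → queue [Paris, Bogota, Dubai, Milan, Oslo, Tokyo, Rabat]
Visit Paris; enqueue Porto → queue [Bogota, Dubai, Milan, Oslo, Tokyo, Rabat, Porto]
Visit Bogota; enqueue Quito → queue [Dubai, Milan, Oslo, Tokyo, Rabat, Porto, Quito]
Visit Dubai → queue [Milan, Oslo, Tokyo, Rabat, Porto, Quito]
Visit Milan → queue [Oslo, Tokyo, Rabat, Porto, Quito]
Visit Oslo → queue [Tokyo, Rabat, Porto, Quito]
Visit Tokyo; enqueue Delhi → queue [Rabat, Porto, Quito, Delhi]
Visit Rabat → queue [Porto, Quito, Delhi]
Visit Porto → queue [Quito, Delhi]
Visit Quito → queue [Delhi]
Visit Delhi → queue []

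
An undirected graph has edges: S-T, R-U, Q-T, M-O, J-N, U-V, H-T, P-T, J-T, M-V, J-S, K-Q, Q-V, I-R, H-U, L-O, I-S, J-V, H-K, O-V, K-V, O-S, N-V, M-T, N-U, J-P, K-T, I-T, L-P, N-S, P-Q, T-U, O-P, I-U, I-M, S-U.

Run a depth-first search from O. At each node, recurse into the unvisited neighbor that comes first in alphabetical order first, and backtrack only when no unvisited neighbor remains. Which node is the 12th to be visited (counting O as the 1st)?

Visit O
O → L
L → P
P → J
J → N
N → S
S → I
I → M
M → T
T → H
H → K
K → Q
Q → V
V → U
U → R

Visit order: O, L, P, J, N, S, I, M, T, H, K, Q, V, U, R

Q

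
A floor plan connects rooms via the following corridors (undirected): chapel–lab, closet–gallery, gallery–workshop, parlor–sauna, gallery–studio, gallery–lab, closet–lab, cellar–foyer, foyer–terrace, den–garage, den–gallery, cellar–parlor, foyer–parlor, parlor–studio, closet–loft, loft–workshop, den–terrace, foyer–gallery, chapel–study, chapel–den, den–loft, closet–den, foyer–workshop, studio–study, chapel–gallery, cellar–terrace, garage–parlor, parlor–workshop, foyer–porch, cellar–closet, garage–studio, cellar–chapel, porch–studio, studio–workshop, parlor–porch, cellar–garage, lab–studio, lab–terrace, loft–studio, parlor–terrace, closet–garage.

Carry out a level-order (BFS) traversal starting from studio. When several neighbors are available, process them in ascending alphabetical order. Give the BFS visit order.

Visit studio; enqueue gallery, garage, lab, loft, parlor, porch, study, workshop → queue [gallery, garage, lab, loft, parlor, porch, study, workshop]
Visit gallery; enqueue chapel, closet, den, foyer → queue [garage, lab, loft, parlor, porch, study, workshop, chapel, closet, den, foyer]
Visit garage; enqueue cellar → queue [lab, loft, parlor, porch, study, workshop, chapel, closet, den, foyer, cellar]
Visit lab; enqueue terrace → queue [loft, parlor, porch, study, workshop, chapel, closet, den, foyer, cellar, terrace]
Visit loft → queue [parlor, porch, study, workshop, chapel, closet, den, foyer, cellar, terrace]
Visit parlor; enqueue sauna → queue [porch, study, workshop, chapel, closet, den, foyer, cellar, terrace, sauna]
Visit porch → queue [study, workshop, chapel, closet, den, foyer, cellar, terrace, sauna]
Visit study → queue [workshop, chapel, closet, den, foyer, cellar, terrace, sauna]
Visit workshop → queue [chapel, closet, den, foyer, cellar, terrace, sauna]
Visit chapel → queue [closet, den, foyer, cellar, terrace, sauna]
Visit closet → queue [den, foyer, cellar, terrace, sauna]
Visit den → queue [foyer, cellar, terrace, sauna]
Visit foyer → queue [cellar, terrace, sauna]
Visit cellar → queue [terrace, sauna]
Visit terrace → queue [sauna]
Visit sauna → queue []

studio → gallery → garage → lab → loft → parlor → porch → study → workshop → chapel → closet → den → foyer → cellar → terrace → sauna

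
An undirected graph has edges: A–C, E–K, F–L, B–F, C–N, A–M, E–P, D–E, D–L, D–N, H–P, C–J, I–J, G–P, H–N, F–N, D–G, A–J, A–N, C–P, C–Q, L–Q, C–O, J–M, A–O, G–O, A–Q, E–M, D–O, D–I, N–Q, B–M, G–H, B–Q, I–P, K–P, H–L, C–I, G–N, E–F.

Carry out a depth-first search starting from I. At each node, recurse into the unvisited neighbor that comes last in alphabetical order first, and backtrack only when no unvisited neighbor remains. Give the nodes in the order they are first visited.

I → P → K → E → M → J → C → Q → N → H → L → F → B → D → O → G → A

Visit I
I → P
P → K
K → E
E → M
M → J
J → C
C → Q
Q → N
N → H
H → L
L → F
F → B
L → D
D → O
O → G
O → A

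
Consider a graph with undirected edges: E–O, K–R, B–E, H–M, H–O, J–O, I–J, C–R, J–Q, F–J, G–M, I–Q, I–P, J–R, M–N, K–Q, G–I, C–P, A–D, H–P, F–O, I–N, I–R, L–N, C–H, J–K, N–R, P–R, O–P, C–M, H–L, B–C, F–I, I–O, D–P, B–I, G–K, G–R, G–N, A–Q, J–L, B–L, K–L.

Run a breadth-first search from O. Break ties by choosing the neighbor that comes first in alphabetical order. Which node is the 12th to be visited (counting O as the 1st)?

Visit O; enqueue E, F, H, I, J, P → queue [E, F, H, I, J, P]
Visit E; enqueue B → queue [F, H, I, J, P, B]
Visit F → queue [H, I, J, P, B]
Visit H; enqueue C, L, M → queue [I, J, P, B, C, L, M]
Visit I; enqueue G, N, Q, R → queue [J, P, B, C, L, M, G, N, Q, R]
Visit J; enqueue K → queue [P, B, C, L, M, G, N, Q, R, K]
Visit P; enqueue D → queue [B, C, L, M, G, N, Q, R, K, D]
Visit B → queue [C, L, M, G, N, Q, R, K, D]
Visit C → queue [L, M, G, N, Q, R, K, D]
Visit L → queue [M, G, N, Q, R, K, D]
Visit M → queue [G, N, Q, R, K, D]
Visit G → queue [N, Q, R, K, D]
Visit N → queue [Q, R, K, D]
Visit Q; enqueue A → queue [R, K, D, A]
Visit R → queue [K, D, A]
Visit K → queue [D, A]
Visit D → queue [A]
Visit A → queue []

Visit order: O, E, F, H, I, J, P, B, C, L, M, G, N, Q, R, K, D, A

G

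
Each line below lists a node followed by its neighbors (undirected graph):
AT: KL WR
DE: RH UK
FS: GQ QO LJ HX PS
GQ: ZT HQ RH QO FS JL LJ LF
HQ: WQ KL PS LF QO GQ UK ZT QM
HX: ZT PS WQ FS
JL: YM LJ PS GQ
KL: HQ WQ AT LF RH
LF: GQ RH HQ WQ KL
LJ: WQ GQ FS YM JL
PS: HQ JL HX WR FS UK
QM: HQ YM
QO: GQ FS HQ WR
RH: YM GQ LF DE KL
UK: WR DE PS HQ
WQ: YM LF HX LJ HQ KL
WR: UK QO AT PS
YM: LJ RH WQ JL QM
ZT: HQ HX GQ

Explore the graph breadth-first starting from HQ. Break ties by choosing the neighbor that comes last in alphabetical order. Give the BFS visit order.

HQ → ZT → WQ → UK → QO → QM → PS → LF → KL → GQ → HX → YM → LJ → WR → DE → FS → JL → RH → AT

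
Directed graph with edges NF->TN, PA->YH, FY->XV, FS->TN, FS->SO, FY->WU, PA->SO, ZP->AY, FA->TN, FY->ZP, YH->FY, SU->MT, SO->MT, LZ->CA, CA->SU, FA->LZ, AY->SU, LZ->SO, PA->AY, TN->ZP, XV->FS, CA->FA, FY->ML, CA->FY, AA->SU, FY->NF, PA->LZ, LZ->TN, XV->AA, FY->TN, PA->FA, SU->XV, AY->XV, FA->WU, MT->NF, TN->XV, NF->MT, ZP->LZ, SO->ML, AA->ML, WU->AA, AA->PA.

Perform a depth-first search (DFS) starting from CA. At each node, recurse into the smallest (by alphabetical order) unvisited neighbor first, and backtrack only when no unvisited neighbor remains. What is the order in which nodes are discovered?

CA → FA → LZ → SO → ML → MT → NF → TN → XV → AA → PA → AY → SU → YH → FY → WU → ZP → FS

Visit CA
CA → FA
FA → LZ
LZ → SO
SO → ML
SO → MT
MT → NF
NF → TN
TN → XV
XV → AA
AA → PA
PA → AY
AY → SU
PA → YH
YH → FY
FY → WU
FY → ZP
XV → FS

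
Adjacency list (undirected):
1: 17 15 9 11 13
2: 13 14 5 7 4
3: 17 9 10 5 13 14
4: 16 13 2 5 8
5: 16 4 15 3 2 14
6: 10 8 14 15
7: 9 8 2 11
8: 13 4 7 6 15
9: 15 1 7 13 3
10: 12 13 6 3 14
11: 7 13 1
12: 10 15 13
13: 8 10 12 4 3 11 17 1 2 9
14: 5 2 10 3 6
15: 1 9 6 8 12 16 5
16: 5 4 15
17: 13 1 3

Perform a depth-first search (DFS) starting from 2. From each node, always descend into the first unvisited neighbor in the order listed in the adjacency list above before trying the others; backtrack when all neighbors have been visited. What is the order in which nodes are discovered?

Visit 2
2 → 13
13 → 8
8 → 4
4 → 16
16 → 5
5 → 15
15 → 1
1 → 17
17 → 3
3 → 9
9 → 7
7 → 11
3 → 10
10 → 12
10 → 6
6 → 14

2, 13, 8, 4, 16, 5, 15, 1, 17, 3, 9, 7, 11, 10, 12, 6, 14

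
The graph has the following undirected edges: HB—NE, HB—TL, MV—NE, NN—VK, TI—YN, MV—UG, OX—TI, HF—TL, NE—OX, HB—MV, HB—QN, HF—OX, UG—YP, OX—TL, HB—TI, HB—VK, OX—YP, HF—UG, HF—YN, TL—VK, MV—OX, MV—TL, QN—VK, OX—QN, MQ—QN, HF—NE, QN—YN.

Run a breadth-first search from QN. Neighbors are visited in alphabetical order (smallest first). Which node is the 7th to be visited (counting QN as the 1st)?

Visit QN; enqueue HB, MQ, OX, VK, YN → queue [HB, MQ, OX, VK, YN]
Visit HB; enqueue MV, NE, TI, TL → queue [MQ, OX, VK, YN, MV, NE, TI, TL]
Visit MQ → queue [OX, VK, YN, MV, NE, TI, TL]
Visit OX; enqueue HF, YP → queue [VK, YN, MV, NE, TI, TL, HF, YP]
Visit VK; enqueue NN → queue [YN, MV, NE, TI, TL, HF, YP, NN]
Visit YN → queue [MV, NE, TI, TL, HF, YP, NN]
Visit MV; enqueue UG → queue [NE, TI, TL, HF, YP, NN, UG]
Visit NE → queue [TI, TL, HF, YP, NN, UG]
Visit TI → queue [TL, HF, YP, NN, UG]
Visit TL → queue [HF, YP, NN, UG]
Visit HF → queue [YP, NN, UG]
Visit YP → queue [NN, UG]
Visit NN → queue [UG]
Visit UG → queue []

Visit order: QN, HB, MQ, OX, VK, YN, MV, NE, TI, TL, HF, YP, NN, UG

MV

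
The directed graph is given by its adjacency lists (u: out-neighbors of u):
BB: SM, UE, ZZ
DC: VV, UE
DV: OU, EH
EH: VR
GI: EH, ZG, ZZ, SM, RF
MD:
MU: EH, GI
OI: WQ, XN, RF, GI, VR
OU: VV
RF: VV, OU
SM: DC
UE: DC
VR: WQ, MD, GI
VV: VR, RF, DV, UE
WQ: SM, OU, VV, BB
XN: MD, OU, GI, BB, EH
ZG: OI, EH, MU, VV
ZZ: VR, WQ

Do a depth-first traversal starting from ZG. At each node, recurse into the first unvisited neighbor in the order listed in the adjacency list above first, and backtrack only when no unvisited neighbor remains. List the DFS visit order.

Visit ZG
ZG → OI
OI → WQ
WQ → SM
SM → DC
DC → VV
VV → VR
VR → MD
VR → GI
GI → EH
GI → ZZ
GI → RF
RF → OU
VV → DV
VV → UE
WQ → BB
OI → XN
ZG → MU

ZG → OI → WQ → SM → DC → VV → VR → MD → GI → EH → ZZ → RF → OU → DV → UE → BB → XN → MU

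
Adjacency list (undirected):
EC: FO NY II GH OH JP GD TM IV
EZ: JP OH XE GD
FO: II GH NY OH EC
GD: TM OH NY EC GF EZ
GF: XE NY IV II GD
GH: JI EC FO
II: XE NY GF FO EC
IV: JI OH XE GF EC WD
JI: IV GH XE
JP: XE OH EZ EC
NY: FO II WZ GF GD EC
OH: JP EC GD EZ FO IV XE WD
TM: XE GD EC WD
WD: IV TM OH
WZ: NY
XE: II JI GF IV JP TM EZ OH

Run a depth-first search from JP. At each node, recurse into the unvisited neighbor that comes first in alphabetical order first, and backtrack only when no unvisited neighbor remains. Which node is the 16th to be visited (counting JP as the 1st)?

Visit JP
JP → EC
EC → FO
FO → GH
GH → JI
JI → IV
IV → GF
GF → GD
GD → EZ
EZ → OH
OH → WD
WD → TM
TM → XE
XE → II
II → NY
NY → WZ

Visit order: JP, EC, FO, GH, JI, IV, GF, GD, EZ, OH, WD, TM, XE, II, NY, WZ

WZ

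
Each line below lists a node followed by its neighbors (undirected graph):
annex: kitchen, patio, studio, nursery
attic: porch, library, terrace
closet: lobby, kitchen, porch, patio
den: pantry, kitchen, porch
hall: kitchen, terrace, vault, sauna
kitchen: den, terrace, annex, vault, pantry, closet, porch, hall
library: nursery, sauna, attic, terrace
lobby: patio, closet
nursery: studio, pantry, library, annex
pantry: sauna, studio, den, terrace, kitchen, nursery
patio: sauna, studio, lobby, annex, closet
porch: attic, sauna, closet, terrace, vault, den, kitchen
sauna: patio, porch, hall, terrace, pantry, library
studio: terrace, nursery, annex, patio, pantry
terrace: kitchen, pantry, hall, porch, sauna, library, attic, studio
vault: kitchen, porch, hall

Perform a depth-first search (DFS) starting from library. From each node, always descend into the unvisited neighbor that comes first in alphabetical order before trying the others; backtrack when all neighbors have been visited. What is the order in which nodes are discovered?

library, attic, porch, closet, kitchen, annex, nursery, pantry, den, sauna, hall, terrace, studio, patio, lobby, vault

Visit library
library → attic
attic → porch
porch → closet
closet → kitchen
kitchen → annex
annex → nursery
nursery → pantry
pantry → den
pantry → sauna
sauna → hall
hall → terrace
terrace → studio
studio → patio
patio → lobby
hall → vault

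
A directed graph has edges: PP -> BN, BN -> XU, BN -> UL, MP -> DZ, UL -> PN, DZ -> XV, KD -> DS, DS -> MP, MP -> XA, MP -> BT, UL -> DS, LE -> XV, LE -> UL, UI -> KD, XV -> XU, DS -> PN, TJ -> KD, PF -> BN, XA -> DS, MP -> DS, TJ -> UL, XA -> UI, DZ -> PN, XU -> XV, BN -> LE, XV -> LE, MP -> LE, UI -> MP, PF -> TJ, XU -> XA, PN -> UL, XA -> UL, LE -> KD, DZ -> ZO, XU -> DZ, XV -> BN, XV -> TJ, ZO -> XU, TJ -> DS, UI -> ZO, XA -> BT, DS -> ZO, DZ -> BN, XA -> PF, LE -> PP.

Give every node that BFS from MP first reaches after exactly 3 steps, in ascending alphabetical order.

TJ, XU

Level 0: MP
Level 1: BT, DS, DZ, LE, XA
Level 2: BN, KD, PF, PN, PP, UI, UL, XV, ZO
Level 3: TJ, XU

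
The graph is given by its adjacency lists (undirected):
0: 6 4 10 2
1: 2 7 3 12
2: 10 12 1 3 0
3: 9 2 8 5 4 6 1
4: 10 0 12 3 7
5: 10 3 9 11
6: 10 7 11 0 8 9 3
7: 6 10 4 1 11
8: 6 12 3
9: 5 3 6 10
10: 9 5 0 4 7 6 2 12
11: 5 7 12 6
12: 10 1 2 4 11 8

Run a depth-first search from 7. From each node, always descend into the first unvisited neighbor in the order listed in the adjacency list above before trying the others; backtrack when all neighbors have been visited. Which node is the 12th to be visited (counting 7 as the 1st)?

Visit 7
7 → 6
6 → 10
10 → 9
9 → 5
5 → 3
3 → 2
2 → 12
12 → 1
12 → 4
4 → 0
12 → 11
12 → 8

Visit order: 7, 6, 10, 9, 5, 3, 2, 12, 1, 4, 0, 11, 8

11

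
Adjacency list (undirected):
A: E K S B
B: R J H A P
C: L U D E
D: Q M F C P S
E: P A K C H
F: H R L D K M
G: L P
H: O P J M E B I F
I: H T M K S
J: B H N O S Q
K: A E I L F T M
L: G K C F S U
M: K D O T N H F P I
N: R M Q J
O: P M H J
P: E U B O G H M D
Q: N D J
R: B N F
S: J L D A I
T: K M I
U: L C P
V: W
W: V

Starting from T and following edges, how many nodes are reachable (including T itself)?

21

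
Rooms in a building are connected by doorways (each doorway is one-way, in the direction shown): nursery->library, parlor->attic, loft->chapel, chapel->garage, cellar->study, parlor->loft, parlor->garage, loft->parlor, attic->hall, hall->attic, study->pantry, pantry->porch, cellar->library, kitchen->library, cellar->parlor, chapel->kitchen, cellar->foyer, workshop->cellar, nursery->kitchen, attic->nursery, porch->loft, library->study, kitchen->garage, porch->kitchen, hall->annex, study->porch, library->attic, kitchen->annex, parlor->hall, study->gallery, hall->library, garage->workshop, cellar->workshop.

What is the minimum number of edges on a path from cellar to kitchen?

3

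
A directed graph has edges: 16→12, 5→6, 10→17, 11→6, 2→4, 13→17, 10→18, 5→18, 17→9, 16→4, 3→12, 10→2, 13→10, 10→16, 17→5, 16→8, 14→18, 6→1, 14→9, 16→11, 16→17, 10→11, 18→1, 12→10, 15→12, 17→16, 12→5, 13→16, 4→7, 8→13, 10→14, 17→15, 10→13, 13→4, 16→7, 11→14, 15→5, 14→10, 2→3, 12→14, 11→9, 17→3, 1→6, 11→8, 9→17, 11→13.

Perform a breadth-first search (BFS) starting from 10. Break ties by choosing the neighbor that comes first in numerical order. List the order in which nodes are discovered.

10 -> 2 -> 11 -> 13 -> 14 -> 16 -> 17 -> 18 -> 3 -> 4 -> 6 -> 8 -> 9 -> 7 -> 12 -> 5 -> 15 -> 1

Visit 10; enqueue 2, 11, 13, 14, 16, 17, 18 → queue [2, 11, 13, 14, 16, 17, 18]
Visit 2; enqueue 3, 4 → queue [11, 13, 14, 16, 17, 18, 3, 4]
Visit 11; enqueue 6, 8, 9 → queue [13, 14, 16, 17, 18, 3, 4, 6, 8, 9]
Visit 13 → queue [14, 16, 17, 18, 3, 4, 6, 8, 9]
Visit 14 → queue [16, 17, 18, 3, 4, 6, 8, 9]
Visit 16; enqueue 7, 12 → queue [17, 18, 3, 4, 6, 8, 9, 7, 12]
Visit 17; enqueue 5, 15 → queue [18, 3, 4, 6, 8, 9, 7, 12, 5, 15]
Visit 18; enqueue 1 → queue [3, 4, 6, 8, 9, 7, 12, 5, 15, 1]
Visit 3 → queue [4, 6, 8, 9, 7, 12, 5, 15, 1]
Visit 4 → queue [6, 8, 9, 7, 12, 5, 15, 1]
Visit 6 → queue [8, 9, 7, 12, 5, 15, 1]
Visit 8 → queue [9, 7, 12, 5, 15, 1]
Visit 9 → queue [7, 12, 5, 15, 1]
Visit 7 → queue [12, 5, 15, 1]
Visit 12 → queue [5, 15, 1]
Visit 5 → queue [15, 1]
Visit 15 → queue [1]
Visit 1 → queue []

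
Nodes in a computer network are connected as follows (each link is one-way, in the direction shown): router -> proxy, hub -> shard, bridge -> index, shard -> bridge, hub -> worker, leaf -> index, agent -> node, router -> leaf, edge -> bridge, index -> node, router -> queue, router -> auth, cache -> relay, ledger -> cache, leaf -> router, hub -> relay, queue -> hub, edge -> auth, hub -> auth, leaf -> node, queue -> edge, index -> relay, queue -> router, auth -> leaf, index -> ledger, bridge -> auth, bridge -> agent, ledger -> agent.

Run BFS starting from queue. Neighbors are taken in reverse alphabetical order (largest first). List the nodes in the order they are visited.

queue -> router -> hub -> edge -> proxy -> leaf -> auth -> worker -> shard -> relay -> bridge -> node -> index -> agent -> ledger -> cache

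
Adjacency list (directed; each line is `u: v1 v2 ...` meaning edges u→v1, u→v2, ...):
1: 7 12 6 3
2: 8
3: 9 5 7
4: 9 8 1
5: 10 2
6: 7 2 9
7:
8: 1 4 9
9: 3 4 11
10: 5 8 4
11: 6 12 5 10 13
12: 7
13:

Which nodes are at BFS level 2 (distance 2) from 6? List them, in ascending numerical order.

Level 0: 6
Level 1: 2, 7, 9
Level 2: 3, 4, 8, 11
Level 3: 1, 5, 10, 12, 13

3, 4, 8, 11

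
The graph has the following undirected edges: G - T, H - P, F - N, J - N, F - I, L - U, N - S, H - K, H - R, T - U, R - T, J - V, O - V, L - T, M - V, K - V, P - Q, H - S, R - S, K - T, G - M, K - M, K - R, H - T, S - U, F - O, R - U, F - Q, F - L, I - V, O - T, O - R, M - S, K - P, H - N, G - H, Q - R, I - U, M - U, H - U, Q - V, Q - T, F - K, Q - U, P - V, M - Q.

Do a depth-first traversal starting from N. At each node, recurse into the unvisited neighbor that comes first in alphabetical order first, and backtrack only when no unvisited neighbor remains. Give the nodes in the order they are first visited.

Visit N
N → F
F → I
I → U
U → H
H → G
G → M
M → K
K → P
P → Q
Q → R
R → O
O → T
T → L
O → V
V → J
R → S

N -> F -> I -> U -> H -> G -> M -> K -> P -> Q -> R -> O -> T -> L -> V -> J -> S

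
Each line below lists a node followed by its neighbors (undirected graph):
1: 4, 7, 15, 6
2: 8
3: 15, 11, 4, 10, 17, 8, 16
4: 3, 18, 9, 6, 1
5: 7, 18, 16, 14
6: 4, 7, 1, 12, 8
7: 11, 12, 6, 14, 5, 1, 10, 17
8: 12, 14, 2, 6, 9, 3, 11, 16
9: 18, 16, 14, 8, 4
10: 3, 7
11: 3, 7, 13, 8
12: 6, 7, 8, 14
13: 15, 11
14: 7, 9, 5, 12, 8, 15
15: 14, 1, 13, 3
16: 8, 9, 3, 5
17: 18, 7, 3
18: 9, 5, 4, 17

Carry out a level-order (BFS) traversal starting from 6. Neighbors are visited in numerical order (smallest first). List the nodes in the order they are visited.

Visit 6; enqueue 1, 4, 7, 8, 12 → queue [1, 4, 7, 8, 12]
Visit 1; enqueue 15 → queue [4, 7, 8, 12, 15]
Visit 4; enqueue 3, 9, 18 → queue [7, 8, 12, 15, 3, 9, 18]
Visit 7; enqueue 5, 10, 11, 14, 17 → queue [8, 12, 15, 3, 9, 18, 5, 10, 11, 14, 17]
Visit 8; enqueue 2, 16 → queue [12, 15, 3, 9, 18, 5, 10, 11, 14, 17, 2, 16]
Visit 12 → queue [15, 3, 9, 18, 5, 10, 11, 14, 17, 2, 16]
Visit 15; enqueue 13 → queue [3, 9, 18, 5, 10, 11, 14, 17, 2, 16, 13]
Visit 3 → queue [9, 18, 5, 10, 11, 14, 17, 2, 16, 13]
Visit 9 → queue [18, 5, 10, 11, 14, 17, 2, 16, 13]
Visit 18 → queue [5, 10, 11, 14, 17, 2, 16, 13]
Visit 5 → queue [10, 11, 14, 17, 2, 16, 13]
Visit 10 → queue [11, 14, 17, 2, 16, 13]
Visit 11 → queue [14, 17, 2, 16, 13]
Visit 14 → queue [17, 2, 16, 13]
Visit 17 → queue [2, 16, 13]
Visit 2 → queue [16, 13]
Visit 16 → queue [13]
Visit 13 → queue []

6, 1, 4, 7, 8, 12, 15, 3, 9, 18, 5, 10, 11, 14, 17, 2, 16, 13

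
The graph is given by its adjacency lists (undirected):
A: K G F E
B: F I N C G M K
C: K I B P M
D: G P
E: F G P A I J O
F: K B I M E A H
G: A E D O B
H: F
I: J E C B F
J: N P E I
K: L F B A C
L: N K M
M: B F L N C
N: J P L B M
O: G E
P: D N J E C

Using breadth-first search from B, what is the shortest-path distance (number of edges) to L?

2

Level 0: B
Level 1: C, F, G, I, K, M, N
Level 2: A, D, E, H, J, L, O, P
L first appears at level 2.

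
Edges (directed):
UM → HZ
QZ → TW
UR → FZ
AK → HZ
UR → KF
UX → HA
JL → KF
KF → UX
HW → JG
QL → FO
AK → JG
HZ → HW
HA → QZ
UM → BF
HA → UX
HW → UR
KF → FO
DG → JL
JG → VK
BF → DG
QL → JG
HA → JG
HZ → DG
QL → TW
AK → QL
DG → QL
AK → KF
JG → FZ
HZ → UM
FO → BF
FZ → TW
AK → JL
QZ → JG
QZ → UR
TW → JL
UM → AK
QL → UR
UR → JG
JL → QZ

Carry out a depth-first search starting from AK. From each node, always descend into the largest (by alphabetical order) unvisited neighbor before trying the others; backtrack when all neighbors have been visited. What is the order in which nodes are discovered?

Visit AK
AK → QL
QL → UR
UR → KF
KF → UX
UX → HA
HA → QZ
QZ → TW
TW → JL
QZ → JG
JG → VK
JG → FZ
KF → FO
FO → BF
BF → DG
AK → HZ
HZ → UM
HZ → HW

AK -> QL -> UR -> KF -> UX -> HA -> QZ -> TW -> JL -> JG -> VK -> FZ -> FO -> BF -> DG -> HZ -> UM -> HW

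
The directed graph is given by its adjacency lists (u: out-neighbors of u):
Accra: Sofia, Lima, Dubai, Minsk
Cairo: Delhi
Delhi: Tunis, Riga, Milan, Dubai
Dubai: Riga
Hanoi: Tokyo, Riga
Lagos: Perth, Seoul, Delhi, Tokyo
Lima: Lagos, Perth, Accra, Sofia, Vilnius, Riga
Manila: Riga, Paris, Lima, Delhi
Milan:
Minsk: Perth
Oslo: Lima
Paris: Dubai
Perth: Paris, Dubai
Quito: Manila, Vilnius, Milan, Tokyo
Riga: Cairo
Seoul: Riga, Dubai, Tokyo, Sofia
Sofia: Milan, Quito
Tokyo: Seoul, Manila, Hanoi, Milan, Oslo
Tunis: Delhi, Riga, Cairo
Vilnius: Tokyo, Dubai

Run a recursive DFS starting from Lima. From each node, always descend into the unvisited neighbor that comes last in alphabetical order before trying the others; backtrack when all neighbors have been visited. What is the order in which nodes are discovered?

Lima -> Vilnius -> Tokyo -> Seoul -> Sofia -> Quito -> Milan -> Manila -> Riga -> Cairo -> Delhi -> Tunis -> Dubai -> Paris -> Oslo -> Hanoi -> Perth -> Lagos -> Accra -> Minsk

Visit Lima
Lima → Vilnius
Vilnius → Tokyo
Tokyo → Seoul
Seoul → Sofia
Sofia → Quito
Quito → Milan
Quito → Manila
Manila → Riga
Riga → Cairo
Cairo → Delhi
Delhi → Tunis
Delhi → Dubai
Manila → Paris
Tokyo → Oslo
Tokyo → Hanoi
Lima → Perth
Lima → Lagos
Lima → Accra
Accra → Minsk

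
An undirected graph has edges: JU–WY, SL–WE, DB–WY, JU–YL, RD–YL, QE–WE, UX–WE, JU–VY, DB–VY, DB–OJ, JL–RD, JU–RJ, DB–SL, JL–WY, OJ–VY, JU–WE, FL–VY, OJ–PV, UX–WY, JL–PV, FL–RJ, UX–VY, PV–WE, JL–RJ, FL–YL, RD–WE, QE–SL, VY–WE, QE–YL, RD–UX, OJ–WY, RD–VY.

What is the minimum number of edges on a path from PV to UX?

Level 0: PV
Level 1: JL, OJ, WE
Level 2: DB, JU, QE, RD, RJ, SL, UX, VY, WY
Level 3: FL, YL
UX first appears at level 2.

2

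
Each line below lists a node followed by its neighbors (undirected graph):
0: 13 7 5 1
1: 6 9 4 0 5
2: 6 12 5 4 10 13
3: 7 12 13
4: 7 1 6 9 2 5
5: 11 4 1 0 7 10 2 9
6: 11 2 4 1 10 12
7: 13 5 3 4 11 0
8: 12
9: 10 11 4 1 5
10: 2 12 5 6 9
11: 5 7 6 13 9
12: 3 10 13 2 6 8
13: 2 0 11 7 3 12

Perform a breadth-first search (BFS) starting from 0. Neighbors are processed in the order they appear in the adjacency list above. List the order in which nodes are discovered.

0, 13, 7, 5, 1, 2, 11, 3, 12, 4, 10, 9, 6, 8

Visit 0; enqueue 13, 7, 5, 1 → queue [13, 7, 5, 1]
Visit 13; enqueue 2, 11, 3, 12 → queue [7, 5, 1, 2, 11, 3, 12]
Visit 7; enqueue 4 → queue [5, 1, 2, 11, 3, 12, 4]
Visit 5; enqueue 10, 9 → queue [1, 2, 11, 3, 12, 4, 10, 9]
Visit 1; enqueue 6 → queue [2, 11, 3, 12, 4, 10, 9, 6]
Visit 2 → queue [11, 3, 12, 4, 10, 9, 6]
Visit 11 → queue [3, 12, 4, 10, 9, 6]
Visit 3 → queue [12, 4, 10, 9, 6]
Visit 12; enqueue 8 → queue [4, 10, 9, 6, 8]
Visit 4 → queue [10, 9, 6, 8]
Visit 10 → queue [9, 6, 8]
Visit 9 → queue [6, 8]
Visit 6 → queue [8]
Visit 8 → queue []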